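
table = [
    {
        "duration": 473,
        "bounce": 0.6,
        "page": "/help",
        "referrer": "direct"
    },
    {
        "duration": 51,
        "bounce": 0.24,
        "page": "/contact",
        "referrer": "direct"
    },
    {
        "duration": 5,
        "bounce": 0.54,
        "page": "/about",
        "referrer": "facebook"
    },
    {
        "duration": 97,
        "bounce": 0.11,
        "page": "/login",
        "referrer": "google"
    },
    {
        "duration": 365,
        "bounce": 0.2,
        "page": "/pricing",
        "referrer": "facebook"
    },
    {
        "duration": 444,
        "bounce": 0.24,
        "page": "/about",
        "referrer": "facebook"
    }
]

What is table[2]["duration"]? 5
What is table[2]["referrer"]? "facebook"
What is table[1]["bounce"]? 0.24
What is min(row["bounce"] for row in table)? 0.11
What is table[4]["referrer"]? "facebook"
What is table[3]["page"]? "/login"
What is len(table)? 6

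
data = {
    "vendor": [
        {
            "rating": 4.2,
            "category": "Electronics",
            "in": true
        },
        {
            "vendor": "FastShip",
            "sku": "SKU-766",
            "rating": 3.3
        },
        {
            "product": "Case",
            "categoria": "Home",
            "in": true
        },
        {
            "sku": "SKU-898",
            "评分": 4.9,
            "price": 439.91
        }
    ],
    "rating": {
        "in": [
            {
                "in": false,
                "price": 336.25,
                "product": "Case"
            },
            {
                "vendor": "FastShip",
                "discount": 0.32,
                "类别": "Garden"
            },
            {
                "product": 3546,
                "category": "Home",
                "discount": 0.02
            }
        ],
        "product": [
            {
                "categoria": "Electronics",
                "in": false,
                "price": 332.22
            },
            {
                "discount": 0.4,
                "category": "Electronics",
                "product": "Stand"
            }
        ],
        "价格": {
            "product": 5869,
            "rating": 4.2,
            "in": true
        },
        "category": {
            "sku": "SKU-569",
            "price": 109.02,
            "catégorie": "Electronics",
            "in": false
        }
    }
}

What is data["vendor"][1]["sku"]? "SKU-766"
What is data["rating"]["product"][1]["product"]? "Stand"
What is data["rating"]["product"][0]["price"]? 332.22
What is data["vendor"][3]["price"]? 439.91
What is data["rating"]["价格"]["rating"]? 4.2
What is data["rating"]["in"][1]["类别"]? "Garden"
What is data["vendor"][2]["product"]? "Case"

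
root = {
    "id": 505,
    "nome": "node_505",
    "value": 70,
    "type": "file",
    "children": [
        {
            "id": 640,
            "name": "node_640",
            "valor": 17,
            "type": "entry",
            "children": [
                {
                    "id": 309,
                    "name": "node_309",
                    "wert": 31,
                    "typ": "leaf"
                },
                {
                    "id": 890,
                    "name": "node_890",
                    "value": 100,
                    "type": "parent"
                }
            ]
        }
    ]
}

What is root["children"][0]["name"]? "node_640"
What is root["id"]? 505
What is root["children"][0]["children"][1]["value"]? 100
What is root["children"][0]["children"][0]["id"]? 309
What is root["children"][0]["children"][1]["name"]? "node_890"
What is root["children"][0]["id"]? 640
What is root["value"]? 70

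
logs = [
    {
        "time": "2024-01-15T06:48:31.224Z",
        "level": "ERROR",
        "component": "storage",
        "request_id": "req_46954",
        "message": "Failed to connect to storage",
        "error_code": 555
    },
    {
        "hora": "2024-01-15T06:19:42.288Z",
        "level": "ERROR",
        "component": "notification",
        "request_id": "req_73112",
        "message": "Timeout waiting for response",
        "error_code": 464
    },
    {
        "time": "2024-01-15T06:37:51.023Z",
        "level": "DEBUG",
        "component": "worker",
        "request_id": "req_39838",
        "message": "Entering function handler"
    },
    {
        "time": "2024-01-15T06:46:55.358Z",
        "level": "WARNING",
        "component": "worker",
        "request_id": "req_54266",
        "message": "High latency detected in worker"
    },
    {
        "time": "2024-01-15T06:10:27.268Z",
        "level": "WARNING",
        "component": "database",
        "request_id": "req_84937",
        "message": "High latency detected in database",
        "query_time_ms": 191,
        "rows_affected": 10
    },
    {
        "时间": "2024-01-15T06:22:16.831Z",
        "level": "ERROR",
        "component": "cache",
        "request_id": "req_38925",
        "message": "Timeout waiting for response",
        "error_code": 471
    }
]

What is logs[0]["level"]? "ERROR"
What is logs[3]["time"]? "2024-01-15T06:46:55.358Z"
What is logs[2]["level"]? "DEBUG"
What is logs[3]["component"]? "worker"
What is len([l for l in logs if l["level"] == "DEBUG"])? 1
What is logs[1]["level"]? "ERROR"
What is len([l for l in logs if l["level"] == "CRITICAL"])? 0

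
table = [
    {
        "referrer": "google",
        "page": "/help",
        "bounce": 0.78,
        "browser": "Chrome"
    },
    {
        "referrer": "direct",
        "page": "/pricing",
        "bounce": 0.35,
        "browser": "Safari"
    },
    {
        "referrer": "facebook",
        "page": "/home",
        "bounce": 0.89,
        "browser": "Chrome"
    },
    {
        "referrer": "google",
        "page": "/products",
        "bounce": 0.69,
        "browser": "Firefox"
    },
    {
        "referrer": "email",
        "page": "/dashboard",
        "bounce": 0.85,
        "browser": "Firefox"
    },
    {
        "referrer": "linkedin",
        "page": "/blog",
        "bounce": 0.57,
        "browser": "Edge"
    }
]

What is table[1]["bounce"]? 0.35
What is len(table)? 6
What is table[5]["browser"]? "Edge"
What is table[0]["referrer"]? "google"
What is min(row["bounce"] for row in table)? 0.35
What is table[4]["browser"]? "Firefox"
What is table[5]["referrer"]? "linkedin"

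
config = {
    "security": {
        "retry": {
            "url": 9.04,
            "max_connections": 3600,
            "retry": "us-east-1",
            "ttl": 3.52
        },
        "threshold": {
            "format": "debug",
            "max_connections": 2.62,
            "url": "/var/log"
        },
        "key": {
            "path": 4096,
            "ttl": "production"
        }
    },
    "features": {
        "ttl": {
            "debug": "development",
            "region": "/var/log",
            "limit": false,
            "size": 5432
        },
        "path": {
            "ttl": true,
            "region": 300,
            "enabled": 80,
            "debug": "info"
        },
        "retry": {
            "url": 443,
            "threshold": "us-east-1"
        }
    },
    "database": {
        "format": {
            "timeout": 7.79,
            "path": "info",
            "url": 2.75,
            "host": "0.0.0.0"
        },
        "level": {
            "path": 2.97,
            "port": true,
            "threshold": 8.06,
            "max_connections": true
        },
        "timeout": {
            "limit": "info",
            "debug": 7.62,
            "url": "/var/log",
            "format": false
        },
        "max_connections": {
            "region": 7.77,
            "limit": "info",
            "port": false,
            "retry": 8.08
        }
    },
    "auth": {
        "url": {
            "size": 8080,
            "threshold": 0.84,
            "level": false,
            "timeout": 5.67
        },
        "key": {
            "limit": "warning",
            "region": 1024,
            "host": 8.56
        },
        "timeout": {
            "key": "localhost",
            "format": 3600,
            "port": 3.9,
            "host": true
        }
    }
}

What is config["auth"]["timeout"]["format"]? 3600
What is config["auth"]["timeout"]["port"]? 3.9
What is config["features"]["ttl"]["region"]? "/var/log"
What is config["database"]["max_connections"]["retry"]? 8.08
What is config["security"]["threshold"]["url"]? "/var/log"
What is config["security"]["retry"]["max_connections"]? 3600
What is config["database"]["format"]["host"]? "0.0.0.0"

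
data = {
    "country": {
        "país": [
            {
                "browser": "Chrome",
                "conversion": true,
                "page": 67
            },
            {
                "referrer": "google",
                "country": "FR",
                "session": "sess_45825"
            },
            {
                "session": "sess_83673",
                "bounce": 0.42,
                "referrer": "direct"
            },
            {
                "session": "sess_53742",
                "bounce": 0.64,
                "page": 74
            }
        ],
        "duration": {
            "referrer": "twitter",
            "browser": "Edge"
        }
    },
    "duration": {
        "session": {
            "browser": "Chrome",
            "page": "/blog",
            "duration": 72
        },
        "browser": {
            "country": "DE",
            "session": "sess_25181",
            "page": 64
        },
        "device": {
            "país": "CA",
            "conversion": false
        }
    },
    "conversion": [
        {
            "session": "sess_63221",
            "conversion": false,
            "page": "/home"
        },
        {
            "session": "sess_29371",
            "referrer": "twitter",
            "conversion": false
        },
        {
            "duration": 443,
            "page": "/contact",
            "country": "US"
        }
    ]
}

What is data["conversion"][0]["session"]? "sess_63221"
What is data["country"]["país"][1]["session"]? "sess_45825"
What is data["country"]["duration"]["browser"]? "Edge"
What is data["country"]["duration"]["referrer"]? "twitter"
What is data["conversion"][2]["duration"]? 443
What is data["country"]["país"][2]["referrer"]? "direct"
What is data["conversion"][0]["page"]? "/home"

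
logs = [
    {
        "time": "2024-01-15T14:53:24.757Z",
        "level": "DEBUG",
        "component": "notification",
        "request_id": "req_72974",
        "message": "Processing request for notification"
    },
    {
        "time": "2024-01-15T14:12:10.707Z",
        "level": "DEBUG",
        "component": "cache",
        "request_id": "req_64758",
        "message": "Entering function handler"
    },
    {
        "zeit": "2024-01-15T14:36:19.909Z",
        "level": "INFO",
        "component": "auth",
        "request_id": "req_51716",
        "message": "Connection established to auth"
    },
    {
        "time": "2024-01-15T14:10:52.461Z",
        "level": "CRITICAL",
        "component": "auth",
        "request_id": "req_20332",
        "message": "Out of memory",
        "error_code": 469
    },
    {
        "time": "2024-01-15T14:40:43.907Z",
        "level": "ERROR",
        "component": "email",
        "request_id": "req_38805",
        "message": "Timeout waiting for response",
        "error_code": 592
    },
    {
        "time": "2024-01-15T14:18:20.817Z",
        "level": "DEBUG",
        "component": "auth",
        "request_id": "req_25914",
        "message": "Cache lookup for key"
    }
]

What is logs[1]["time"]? "2024-01-15T14:12:10.707Z"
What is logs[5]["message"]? "Cache lookup for key"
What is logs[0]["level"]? "DEBUG"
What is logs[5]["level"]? "DEBUG"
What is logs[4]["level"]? "ERROR"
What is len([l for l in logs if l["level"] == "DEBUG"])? 3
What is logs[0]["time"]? "2024-01-15T14:53:24.757Z"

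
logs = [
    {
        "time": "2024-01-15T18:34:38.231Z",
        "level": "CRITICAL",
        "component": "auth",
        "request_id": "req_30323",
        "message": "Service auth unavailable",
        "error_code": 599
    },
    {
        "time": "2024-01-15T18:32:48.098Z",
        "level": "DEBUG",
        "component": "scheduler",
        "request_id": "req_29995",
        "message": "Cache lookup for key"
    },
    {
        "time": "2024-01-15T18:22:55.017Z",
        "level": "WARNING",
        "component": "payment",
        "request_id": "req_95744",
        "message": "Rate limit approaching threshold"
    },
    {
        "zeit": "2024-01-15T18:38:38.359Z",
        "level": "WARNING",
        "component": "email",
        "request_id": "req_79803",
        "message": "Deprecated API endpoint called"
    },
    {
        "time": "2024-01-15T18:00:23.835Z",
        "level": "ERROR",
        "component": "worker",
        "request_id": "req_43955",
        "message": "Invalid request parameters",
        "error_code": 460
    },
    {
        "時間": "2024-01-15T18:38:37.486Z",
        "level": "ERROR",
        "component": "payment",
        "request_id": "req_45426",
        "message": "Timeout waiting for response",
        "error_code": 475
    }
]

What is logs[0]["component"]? "auth"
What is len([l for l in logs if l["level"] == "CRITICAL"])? 1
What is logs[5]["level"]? "ERROR"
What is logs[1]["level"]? "DEBUG"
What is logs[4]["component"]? "worker"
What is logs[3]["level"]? "WARNING"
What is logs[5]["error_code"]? 475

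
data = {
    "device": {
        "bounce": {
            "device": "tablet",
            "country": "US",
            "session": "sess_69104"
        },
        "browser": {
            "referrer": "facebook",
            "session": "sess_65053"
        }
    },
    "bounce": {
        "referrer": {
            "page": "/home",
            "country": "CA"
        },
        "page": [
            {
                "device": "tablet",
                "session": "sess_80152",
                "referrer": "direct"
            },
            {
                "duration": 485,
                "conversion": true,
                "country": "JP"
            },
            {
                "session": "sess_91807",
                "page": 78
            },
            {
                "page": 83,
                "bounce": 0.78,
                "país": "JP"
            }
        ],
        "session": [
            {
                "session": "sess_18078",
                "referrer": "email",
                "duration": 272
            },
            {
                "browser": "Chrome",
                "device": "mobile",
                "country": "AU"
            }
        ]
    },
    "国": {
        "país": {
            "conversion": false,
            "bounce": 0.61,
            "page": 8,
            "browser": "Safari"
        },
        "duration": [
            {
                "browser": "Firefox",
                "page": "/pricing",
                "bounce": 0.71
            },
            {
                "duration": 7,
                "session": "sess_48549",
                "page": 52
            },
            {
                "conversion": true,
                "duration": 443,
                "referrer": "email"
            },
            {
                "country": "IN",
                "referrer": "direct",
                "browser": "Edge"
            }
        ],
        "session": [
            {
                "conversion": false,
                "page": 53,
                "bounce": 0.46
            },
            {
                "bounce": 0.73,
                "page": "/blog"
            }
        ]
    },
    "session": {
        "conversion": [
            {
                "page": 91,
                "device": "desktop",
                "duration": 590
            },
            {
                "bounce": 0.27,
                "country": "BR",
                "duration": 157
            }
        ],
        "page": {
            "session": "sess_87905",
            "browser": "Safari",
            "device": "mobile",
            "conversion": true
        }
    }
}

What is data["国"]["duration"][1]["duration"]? 7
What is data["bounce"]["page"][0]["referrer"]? "direct"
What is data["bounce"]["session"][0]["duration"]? 272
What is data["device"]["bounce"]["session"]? "sess_69104"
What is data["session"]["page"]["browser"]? "Safari"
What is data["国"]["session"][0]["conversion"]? False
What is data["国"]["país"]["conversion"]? False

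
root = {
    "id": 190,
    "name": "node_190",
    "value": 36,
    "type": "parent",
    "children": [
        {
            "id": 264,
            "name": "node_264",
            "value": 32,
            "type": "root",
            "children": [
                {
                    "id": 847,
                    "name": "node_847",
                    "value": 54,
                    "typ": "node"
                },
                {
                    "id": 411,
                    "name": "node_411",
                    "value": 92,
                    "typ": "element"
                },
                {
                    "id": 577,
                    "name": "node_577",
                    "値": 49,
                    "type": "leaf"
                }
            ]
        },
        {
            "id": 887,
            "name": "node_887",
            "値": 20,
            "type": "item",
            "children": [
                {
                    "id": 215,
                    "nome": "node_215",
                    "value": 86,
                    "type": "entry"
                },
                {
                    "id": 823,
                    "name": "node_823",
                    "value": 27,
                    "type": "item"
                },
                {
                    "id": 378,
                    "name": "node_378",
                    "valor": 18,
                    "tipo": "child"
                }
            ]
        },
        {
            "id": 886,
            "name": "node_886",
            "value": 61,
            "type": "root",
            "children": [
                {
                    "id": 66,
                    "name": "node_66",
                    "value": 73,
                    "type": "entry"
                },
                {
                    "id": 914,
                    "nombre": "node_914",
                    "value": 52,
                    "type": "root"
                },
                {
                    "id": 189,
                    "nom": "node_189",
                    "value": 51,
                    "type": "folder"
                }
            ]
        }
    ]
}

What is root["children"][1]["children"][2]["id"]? 378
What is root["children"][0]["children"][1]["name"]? "node_411"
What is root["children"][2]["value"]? 61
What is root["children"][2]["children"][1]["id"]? 914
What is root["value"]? 36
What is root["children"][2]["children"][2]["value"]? 51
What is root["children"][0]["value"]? 32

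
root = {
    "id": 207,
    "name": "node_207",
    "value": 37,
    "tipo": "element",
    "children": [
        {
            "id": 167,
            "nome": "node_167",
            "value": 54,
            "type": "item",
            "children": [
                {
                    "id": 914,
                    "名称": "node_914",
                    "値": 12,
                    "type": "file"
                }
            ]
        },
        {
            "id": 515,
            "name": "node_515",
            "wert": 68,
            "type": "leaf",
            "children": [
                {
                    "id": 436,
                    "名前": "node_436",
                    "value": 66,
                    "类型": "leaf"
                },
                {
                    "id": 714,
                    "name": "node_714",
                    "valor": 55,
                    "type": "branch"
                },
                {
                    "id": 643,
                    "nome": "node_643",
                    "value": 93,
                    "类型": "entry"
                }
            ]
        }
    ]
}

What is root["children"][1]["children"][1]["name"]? "node_714"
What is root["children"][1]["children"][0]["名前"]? "node_436"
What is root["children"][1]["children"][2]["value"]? 93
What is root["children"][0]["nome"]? "node_167"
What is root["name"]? "node_207"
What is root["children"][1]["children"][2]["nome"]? "node_643"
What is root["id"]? 207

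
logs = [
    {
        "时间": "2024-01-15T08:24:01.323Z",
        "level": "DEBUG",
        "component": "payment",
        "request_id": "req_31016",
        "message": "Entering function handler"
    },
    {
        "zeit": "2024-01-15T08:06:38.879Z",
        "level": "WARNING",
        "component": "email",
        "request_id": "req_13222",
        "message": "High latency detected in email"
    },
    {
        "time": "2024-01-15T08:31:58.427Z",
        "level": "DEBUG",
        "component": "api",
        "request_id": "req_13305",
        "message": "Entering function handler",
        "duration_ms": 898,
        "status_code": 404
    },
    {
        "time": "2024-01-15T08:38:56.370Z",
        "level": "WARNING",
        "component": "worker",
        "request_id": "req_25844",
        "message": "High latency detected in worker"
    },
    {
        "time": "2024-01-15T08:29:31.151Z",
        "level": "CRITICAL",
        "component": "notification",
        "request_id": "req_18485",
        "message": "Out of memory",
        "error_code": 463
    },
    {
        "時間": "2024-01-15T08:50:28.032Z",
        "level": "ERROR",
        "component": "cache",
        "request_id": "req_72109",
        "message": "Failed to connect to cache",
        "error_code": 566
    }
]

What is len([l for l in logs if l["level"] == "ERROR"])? 1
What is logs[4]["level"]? "CRITICAL"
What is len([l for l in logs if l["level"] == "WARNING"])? 2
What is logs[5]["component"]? "cache"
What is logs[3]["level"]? "WARNING"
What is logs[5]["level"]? "ERROR"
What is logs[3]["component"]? "worker"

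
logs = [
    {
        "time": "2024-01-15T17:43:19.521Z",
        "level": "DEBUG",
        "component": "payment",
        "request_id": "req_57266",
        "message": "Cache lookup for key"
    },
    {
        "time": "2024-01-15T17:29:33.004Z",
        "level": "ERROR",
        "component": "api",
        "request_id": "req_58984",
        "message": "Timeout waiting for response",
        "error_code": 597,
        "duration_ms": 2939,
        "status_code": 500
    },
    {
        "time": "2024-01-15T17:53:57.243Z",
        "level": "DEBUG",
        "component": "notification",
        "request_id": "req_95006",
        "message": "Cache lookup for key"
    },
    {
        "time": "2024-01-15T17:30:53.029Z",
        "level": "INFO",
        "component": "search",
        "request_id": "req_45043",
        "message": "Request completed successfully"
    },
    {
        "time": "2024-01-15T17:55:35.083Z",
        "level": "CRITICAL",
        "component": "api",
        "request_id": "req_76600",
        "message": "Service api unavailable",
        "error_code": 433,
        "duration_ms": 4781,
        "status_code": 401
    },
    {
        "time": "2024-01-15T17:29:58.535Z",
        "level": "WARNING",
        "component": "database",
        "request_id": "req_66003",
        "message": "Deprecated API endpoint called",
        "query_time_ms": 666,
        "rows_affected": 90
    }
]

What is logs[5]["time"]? "2024-01-15T17:29:58.535Z"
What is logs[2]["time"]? "2024-01-15T17:53:57.243Z"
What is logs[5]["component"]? "database"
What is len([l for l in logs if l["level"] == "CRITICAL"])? 1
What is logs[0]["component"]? "payment"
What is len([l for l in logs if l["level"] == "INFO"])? 1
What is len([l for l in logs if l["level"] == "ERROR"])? 1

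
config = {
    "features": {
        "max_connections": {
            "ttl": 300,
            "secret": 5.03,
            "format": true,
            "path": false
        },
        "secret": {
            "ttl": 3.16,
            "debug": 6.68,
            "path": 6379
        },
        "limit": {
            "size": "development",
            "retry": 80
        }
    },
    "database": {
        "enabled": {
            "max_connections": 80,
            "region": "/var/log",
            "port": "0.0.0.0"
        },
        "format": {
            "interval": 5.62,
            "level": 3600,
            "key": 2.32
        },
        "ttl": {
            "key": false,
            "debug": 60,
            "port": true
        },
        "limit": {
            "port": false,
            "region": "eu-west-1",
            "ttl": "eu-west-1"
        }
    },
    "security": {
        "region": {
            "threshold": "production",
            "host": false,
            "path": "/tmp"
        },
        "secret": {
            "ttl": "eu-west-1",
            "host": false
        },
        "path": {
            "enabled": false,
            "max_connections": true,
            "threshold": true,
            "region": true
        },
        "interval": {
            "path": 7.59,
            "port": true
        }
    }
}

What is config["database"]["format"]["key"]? 2.32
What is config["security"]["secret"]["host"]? False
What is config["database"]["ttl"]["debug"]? 60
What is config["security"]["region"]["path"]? "/tmp"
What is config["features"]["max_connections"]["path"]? False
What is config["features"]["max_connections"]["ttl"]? 300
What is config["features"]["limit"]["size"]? "development"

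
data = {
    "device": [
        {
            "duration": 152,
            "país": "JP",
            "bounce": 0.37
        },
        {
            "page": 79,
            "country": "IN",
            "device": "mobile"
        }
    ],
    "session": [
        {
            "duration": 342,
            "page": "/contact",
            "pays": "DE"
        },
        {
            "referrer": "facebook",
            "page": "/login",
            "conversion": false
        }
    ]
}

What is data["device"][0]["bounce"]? 0.37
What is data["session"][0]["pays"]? "DE"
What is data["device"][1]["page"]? 79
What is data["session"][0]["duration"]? 342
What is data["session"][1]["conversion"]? False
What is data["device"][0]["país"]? "JP"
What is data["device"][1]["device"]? "mobile"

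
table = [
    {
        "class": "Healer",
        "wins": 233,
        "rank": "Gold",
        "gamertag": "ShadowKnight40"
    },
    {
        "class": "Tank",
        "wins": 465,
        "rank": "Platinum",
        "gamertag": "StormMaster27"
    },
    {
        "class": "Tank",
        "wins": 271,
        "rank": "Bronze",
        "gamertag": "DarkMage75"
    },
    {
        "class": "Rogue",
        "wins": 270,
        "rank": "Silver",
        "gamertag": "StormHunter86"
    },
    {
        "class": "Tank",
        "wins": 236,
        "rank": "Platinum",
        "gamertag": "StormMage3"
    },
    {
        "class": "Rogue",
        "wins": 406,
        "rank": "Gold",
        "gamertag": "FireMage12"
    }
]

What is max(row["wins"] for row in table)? 465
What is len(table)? 6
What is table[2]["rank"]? "Bronze"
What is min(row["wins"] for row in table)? 233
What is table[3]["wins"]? 270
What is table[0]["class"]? "Healer"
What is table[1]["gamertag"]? "StormMaster27"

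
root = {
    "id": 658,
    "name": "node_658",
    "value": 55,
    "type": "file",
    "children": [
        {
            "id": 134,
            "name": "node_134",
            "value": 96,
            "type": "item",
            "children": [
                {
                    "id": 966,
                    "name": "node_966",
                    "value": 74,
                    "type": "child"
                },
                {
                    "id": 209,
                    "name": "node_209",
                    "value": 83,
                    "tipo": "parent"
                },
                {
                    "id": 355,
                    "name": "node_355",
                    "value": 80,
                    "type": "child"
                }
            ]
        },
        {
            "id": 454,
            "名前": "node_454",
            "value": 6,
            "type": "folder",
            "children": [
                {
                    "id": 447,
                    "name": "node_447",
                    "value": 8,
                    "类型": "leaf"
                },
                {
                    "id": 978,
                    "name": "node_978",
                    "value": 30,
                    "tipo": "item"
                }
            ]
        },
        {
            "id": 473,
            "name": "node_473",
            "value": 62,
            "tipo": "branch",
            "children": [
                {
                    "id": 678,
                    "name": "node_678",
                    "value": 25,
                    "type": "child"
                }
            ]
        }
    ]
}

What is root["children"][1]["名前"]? "node_454"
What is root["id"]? 658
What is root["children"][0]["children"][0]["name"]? "node_966"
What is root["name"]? "node_658"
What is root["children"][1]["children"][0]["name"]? "node_447"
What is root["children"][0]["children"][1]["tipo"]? "parent"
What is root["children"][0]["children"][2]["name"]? "node_355"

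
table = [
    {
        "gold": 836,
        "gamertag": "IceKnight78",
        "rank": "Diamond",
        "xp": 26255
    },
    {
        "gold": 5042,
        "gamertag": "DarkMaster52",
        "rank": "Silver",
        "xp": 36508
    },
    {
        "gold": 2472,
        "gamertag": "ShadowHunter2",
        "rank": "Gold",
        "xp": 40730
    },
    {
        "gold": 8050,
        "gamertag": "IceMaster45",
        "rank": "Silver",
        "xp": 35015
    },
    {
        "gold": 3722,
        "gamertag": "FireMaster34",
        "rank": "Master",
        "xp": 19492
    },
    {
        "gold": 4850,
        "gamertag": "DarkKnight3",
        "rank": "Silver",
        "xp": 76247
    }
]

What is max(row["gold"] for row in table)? 8050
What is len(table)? 6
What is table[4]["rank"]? "Master"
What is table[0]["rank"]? "Diamond"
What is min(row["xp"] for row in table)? 19492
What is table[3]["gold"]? 8050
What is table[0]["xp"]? 26255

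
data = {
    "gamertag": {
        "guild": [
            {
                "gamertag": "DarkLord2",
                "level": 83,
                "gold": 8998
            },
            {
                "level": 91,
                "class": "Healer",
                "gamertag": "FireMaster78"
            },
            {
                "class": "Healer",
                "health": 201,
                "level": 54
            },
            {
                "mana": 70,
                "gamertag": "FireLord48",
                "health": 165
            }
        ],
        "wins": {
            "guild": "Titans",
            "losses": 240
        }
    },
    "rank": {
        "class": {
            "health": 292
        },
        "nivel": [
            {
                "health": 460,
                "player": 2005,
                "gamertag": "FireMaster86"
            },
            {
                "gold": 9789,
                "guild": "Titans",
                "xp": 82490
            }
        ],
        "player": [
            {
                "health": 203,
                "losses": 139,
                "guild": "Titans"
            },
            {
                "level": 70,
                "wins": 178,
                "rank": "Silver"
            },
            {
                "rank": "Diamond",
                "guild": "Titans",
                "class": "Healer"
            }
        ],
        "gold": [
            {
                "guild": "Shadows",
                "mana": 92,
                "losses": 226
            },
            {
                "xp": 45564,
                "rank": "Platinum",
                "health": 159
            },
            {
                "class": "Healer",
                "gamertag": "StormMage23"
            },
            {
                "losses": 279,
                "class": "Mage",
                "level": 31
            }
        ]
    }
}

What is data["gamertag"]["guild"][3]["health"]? 165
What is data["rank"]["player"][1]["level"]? 70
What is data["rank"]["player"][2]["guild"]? "Titans"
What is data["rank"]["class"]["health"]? 292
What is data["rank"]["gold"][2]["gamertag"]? "StormMage23"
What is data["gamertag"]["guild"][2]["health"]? 201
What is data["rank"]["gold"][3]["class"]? "Mage"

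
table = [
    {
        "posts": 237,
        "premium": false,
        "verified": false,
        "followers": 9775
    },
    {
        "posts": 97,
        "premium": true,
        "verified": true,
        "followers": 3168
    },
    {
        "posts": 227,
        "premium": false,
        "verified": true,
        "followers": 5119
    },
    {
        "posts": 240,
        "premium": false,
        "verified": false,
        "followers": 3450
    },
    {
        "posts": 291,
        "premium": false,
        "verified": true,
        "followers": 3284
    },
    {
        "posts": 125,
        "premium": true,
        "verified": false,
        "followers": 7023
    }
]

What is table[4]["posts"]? 291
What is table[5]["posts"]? 125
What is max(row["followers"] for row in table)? 9775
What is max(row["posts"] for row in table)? 291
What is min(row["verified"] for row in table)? False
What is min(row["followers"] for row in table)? 3168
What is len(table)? 6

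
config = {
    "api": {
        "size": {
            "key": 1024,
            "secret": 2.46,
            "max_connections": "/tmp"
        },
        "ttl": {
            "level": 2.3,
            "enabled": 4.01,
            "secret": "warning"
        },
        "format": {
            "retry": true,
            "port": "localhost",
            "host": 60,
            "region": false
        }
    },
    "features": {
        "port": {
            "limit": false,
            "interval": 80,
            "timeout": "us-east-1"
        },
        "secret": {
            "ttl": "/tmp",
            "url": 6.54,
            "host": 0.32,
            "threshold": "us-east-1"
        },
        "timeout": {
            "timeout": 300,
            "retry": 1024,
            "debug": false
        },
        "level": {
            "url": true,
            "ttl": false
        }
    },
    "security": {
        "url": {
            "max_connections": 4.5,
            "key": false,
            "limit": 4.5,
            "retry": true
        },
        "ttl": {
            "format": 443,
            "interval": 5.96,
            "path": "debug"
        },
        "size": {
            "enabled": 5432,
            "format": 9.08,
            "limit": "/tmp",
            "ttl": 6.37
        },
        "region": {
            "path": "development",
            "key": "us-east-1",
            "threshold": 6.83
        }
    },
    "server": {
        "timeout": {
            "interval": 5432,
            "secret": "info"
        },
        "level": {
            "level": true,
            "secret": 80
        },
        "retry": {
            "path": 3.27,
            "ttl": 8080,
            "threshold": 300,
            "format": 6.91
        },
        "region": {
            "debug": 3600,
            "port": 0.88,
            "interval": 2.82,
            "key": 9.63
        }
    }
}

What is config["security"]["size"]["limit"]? "/tmp"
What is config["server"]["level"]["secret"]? 80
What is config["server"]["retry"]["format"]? 6.91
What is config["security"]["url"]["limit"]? 4.5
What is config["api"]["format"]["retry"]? True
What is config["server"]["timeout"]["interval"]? 5432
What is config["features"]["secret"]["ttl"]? "/tmp"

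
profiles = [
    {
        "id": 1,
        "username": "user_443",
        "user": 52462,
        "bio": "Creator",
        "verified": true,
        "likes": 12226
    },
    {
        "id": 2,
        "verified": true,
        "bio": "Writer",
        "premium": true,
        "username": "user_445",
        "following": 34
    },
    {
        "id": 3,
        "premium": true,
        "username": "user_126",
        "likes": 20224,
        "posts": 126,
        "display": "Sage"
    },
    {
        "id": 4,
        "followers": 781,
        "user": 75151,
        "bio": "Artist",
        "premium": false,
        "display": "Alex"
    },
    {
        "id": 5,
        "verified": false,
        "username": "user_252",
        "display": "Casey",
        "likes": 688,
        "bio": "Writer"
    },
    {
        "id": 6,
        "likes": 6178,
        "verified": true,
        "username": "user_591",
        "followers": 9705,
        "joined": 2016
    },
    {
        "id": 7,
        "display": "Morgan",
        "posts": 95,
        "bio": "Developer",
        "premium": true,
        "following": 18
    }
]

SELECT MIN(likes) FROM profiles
688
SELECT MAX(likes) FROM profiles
20224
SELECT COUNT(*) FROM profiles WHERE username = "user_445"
1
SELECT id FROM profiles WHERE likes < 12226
[5, 6]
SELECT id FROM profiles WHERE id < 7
[1, 2, 3, 4, 5, 6]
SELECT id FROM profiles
[1, 2, 3, 4, 5, 6, 7]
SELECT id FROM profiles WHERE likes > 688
[1, 3, 6]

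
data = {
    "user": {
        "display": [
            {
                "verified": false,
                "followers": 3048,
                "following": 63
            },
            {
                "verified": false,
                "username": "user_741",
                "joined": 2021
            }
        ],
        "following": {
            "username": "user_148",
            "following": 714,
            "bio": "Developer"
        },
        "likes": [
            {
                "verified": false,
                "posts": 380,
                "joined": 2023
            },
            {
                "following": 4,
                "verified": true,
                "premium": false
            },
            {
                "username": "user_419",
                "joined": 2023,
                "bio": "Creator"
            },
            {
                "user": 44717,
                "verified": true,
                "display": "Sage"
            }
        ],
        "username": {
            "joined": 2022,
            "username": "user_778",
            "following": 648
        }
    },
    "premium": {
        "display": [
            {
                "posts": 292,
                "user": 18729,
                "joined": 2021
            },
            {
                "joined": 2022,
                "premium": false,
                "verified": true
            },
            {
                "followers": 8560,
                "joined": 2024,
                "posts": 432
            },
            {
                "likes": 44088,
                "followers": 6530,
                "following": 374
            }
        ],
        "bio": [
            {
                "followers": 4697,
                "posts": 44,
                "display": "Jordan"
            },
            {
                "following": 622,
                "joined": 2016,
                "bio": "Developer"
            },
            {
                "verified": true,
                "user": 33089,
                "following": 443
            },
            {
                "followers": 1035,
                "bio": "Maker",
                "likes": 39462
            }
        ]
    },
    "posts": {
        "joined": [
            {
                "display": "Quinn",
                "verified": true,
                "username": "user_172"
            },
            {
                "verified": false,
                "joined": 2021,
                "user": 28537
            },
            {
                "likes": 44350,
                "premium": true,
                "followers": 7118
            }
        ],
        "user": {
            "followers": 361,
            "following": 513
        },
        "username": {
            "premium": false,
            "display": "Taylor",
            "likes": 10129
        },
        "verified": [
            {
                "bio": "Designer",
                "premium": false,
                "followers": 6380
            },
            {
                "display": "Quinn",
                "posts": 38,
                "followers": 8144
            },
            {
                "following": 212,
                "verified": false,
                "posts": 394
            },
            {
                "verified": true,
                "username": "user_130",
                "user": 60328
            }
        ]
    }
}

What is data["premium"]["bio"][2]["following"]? 443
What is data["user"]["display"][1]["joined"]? 2021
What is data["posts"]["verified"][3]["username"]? "user_130"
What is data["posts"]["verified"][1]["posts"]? 38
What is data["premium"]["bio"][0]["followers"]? 4697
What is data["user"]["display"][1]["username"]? "user_741"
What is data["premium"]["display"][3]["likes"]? 44088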